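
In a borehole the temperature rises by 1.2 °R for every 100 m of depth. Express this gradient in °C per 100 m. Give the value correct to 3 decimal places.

Since only a temperature interval is involved, the additive offset between the scales drops out.
A change of 1°R is a change of 5/9°C, so 1.2 × 5/9 = 0.667.

0.667 °C/100 m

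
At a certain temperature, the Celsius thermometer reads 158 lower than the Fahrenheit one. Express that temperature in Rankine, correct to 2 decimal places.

775.17°R

Let x be the Fahrenheit reading; then the Celsius reading is 5/9·x - 17.7778.
(5/9·x - 17.7778) - x = -158  ⇒  (-4/9)·x = -140.222  ⇒  x = 315.5000°F.
In Celsius: (315.5 - 32) × 5/9 = 157.5000°C.
In Rankine: 157.5000 × 1.8 + 491.67 = 775.17°R.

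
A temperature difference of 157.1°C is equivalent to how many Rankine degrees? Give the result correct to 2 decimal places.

282.78°R

Only the scale ratio 1.8 matters for a change in temperature.
157.1 × 1.8 = 282.78.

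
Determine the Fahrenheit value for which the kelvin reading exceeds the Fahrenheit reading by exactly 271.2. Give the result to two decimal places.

Let F be the Fahrenheit reading. The kelvin reading is K = 5/9·F + 255.372.
Require K - F = 271.2: (-4/9)·F + 255.372 = 271.2.
F = (271.2 - 255.372) / (-4/9) = -35.61.

-35.61°F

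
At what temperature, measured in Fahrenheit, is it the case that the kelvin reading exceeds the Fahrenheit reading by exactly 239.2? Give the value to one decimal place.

Let F be the Fahrenheit reading. The kelvin reading is K = 5/9·F + 255.372.
Require K - F = 239.2: (-4/9)·F + 255.372 = 239.2.
F = (239.2 - 255.372) / (-4/9) = 36.4.

36.4°F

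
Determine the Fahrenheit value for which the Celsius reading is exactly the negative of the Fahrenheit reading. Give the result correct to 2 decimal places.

Let F be the Fahrenheit reading. The Celsius reading is C = 5/9·F - 17.7778.
Require C = -1·F: 5/9·F - 17.7778 = -1·F.
(14/9)·F = 17.7778  ⇒  F = 11.43.

11.43°F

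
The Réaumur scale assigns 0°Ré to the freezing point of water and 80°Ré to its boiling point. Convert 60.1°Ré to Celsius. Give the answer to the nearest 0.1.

Linear interpolation between the fixed points: C = (60.1 - 0) × 100 / (80 - 0) = 75.1250°C.

75.1°C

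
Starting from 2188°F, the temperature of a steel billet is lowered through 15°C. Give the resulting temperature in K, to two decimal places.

Initial temperature in Celsius: (2188 - 32) × 5/9 = 1197.7778°C.
Final Celsius temperature: 1197.7778 - 15.0000 = 1182.7778°C.
In kelvin: 1182.7778 + 273.15 = 1455.93 K.

1455.93 K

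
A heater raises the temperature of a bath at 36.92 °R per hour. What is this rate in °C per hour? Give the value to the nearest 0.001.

The quantity depends on a temperature interval, so only the ratio of degree sizes applies; the offset between the scales is irrelevant.
A change of 1°R is a change of 5/9°C, so 36.92 × 5/9 = 20.511.

20.511 °C/hour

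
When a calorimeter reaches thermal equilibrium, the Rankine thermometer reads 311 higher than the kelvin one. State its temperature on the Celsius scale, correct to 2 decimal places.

115.60°C

Let x be the kelvin reading; then the Rankine reading is 1.8·x.
(1.8·x) - x = 311  ⇒  (0.8)·x = 311  ⇒  x = 388.7500 K.
In Celsius: 388.75 - 273.15 = 115.60°C.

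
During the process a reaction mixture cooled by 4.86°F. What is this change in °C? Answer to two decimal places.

2.70°C

Only the scale ratio 5/9 matters for a change in temperature.
4.86 × 5/9 = 2.70.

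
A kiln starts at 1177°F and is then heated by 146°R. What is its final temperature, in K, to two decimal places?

Initial temperature in Celsius: (1177 - 32) × 5/9 = 636.1111°C.
The 146°R change is an interval, so only the factor 5/9 applies: +146 × 5/9 = +81.1111°C.
Final Celsius temperature: 636.1111 + 81.1111 = 717.2222°C.
In kelvin: 717.2222 + 273.15 = 990.37 K.

990.37 K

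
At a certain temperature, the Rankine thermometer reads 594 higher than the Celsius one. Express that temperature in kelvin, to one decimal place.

401.1 K

Let x be the Celsius reading; then the Rankine reading is 1.8·x + 491.67.
(1.8·x + 491.67) - x = 594  ⇒  (0.8)·x = 102.33  ⇒  x = 127.9125°C.
In kelvin: 127.9125 + 273.15 = 401.1 K.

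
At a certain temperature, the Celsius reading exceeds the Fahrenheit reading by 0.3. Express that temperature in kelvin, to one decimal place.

Let x be the Celsius reading; then the Fahrenheit reading is 1.8·x + 32.
(1.8·x + 32) - x = -0.3  ⇒  (0.8)·x = -32.3  ⇒  x = -40.3750°C.
In kelvin: -40.3750 + 273.15 = 232.8 K.

232.8 K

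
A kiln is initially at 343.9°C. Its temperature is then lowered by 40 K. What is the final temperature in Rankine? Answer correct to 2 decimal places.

The 40 K change is an interval; Kelvin and Celsius degrees are the same size, so ΔC = -40°C.
Final Celsius temperature: 343.9000 - 40.0000 = 303.9000°C.
In Rankine: 303.9000 × 1.8 + 491.67 = 1038.69°R.

1038.69°R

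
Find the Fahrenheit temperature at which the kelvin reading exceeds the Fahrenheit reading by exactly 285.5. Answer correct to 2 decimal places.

-67.79°F

Let F be the Fahrenheit reading. The kelvin reading is K = 5/9·F + 255.372.
Require K - F = 285.5: (-4/9)·F + 255.372 = 285.5.
F = (285.5 - 255.372) / (-4/9) = -67.79.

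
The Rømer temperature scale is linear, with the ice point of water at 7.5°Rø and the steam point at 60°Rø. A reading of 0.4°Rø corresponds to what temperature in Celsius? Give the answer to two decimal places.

-13.52°C

Linear interpolation between the fixed points: C = (0.4 - 7.5) × 100 / (60 - 7.5) = -13.5238°C.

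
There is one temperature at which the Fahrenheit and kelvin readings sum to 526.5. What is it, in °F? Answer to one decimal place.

174.3°F

Let F be the Fahrenheit reading. The kelvin reading is K = 5/9·F + 255.372.
Require F + K = 526.5: (14/9)·F + 255.372 = 526.5.
F = (526.5 - 255.372) / (14/9) = 174.3.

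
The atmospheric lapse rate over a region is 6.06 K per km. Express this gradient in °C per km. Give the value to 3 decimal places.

Since only a temperature interval is involved, the additive offset between the scales drops out.
A change of 1 K is a change of 1°C, so 6.06 × 1 = 6.060.

6.060 °C/km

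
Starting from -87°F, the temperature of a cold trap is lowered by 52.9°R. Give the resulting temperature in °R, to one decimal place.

319.8°R

Initial temperature in Celsius: (-87 - 32) × 5/9 = -66.1111°C.
The 52.9°R change is an interval, so only the factor 5/9 applies: -52.9 × 5/9 = -29.3889°C.
Final Celsius temperature: -66.1111 - 29.3889 = -95.5000°C.
In Rankine: -95.5000 × 1.8 + 491.67 = 319.8°R.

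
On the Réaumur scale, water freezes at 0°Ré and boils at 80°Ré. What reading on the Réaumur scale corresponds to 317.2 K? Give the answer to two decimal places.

First in Celsius: 317.2 - 273.15 = 44.0500°C.
Linearly onto the Réaumur scale: 0 + (44.0500 / 100) × (80 - 0) = 35.24°Ré.

35.24°Ré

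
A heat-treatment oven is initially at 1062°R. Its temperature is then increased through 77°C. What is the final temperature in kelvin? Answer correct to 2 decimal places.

Initial temperature in Celsius: (1062 - 491.67) × 5/9 = 316.8500°C.
Final Celsius temperature: 316.8500 + 77.0000 = 393.8500°C.
In kelvin: 393.8500 + 273.15 = 667.00 K.

667.00 K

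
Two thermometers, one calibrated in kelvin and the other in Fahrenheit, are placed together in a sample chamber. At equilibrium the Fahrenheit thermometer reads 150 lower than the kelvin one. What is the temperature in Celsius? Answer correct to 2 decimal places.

113.94°C

Let x be the kelvin reading; then the Fahrenheit reading is 1.8·x - 459.67.
(1.8·x - 459.67) - x = -150  ⇒  (0.8)·x = 309.67  ⇒  x = 387.0875 K.
In Celsius: 387.0875 - 273.15 = 113.94°C.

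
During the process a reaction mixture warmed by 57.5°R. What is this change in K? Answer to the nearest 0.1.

31.9 K

An interval of 1°R corresponds to 5/9 K.
57.5 × 5/9 = 31.9.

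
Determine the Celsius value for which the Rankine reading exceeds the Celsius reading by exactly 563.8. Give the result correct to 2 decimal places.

90.16°C

Let C be the Celsius reading. The Rankine reading is R = 1.8·C + 491.67.
Require R - C = 563.8: (0.8)·C + 491.67 = 563.8.
C = (563.8 - 491.67) / (0.8) = 90.16.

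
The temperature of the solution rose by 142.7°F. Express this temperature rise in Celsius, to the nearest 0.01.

For a temperature interval the offset drops out; only the factor 5/9 applies.
142.7 × 5/9 = 79.28.

79.28°C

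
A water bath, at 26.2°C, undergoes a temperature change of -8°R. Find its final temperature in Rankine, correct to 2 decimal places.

The 8°R change is an interval, so only the factor 5/9 applies: -8 × 5/9 = -4.4444°C.
Final Celsius temperature: 26.2000 - 4.4444 = 21.7556°C.
In Rankine: 21.7556 × 1.8 + 491.67 = 530.83°R.

530.83°R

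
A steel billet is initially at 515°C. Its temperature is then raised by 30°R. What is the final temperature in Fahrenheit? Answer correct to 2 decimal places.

989.00°F

The 30°R change is an interval, so only the factor 5/9 applies: +30 × 5/9 = +16.6667°C.
Final Celsius temperature: 515.0000 + 16.6667 = 531.6667°C.
In Fahrenheit: 531.6667 × 1.8 + 32 = 989.00°F.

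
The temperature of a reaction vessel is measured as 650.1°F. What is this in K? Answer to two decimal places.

616.54 K

In Celsius: (650.1 - 32) × 5/9 = 343.3889°C.
In kelvin: 343.3889 + 273.15 = 616.54 K.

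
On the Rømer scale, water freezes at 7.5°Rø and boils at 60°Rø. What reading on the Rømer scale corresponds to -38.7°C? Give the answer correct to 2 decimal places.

-12.82°Rø

Linearly onto the Rømer scale: 7.5 + (-38.7000 / 100) × (60 - 7.5) = -12.82°Rø.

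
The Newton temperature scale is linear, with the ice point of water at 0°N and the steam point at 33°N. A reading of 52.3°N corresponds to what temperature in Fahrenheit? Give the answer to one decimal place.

317.3°F

Linear interpolation between the fixed points: C = (52.3 - 0) × 100 / (33 - 0) = 158.4848°C.
Then 158.4848 × 1.8 + 32 = 317.3°F.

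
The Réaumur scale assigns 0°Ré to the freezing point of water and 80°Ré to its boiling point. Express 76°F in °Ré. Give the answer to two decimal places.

First in Celsius: (76 - 32) × 5/9 = 24.4444°C.
Linearly onto the Réaumur scale: 0 + (24.4444 / 100) × (80 - 0) = 19.56°Ré.

19.56°Ré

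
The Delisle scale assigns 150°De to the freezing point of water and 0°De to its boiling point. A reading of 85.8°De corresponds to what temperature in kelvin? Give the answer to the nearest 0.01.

Linear interpolation between the fixed points: C = (85.8 - 150) × 100 / (0 - 150) = 42.8000°C.
Then 42.8000 + 273.15 = 315.95 K.

315.95 K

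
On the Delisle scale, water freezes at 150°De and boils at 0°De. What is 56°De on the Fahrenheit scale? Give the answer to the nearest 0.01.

144.80°F

Linear interpolation between the fixed points: C = (56 - 150) × 100 / (0 - 150) = 62.6667°C.
Then 62.6667 × 1.8 + 32 = 144.80°F.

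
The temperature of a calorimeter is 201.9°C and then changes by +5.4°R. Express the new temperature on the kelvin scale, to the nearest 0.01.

The 5.4°R change is an interval, so only the factor 5/9 applies: +5.4 × 5/9 = +3.0000°C.
Final Celsius temperature: 201.9000 + 3.0000 = 204.9000°C.
In kelvin: 204.9000 + 273.15 = 478.05 K.

478.05 K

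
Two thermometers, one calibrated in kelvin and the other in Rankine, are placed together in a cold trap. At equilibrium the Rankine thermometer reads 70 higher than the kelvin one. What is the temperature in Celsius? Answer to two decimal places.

-185.65°C

Let x be the kelvin reading; then the Rankine reading is 1.8·x.
(1.8·x) - x = 70  ⇒  (0.8)·x = 70  ⇒  x = 87.5000 K.
In Celsius: 87.5 - 273.15 = -185.65°C.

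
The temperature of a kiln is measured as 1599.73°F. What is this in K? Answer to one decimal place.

In Celsius: (1599.73 - 32) × 5/9 = 870.9611°C.
In kelvin: 870.9611 + 273.15 = 1144.1 K.

1144.1 K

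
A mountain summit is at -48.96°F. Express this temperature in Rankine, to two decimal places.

In Celsius: (-48.96 - 32) × 5/9 = -44.9778°C.
In Rankine: -44.9778 × 1.8 + 491.67 = 410.71°R.

410.71°R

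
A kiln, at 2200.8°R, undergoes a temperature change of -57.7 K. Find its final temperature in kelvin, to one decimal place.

1165.0 K

Initial temperature in Celsius: (2200.8 - 491.67) × 5/9 = 949.5167°C.
The 57.7 K change is an interval; Kelvin and Celsius degrees are the same size, so ΔC = -57.7°C.
Final Celsius temperature: 949.5167 - 57.7000 = 891.8167°C.
In kelvin: 891.8167 + 273.15 = 1165.0 K.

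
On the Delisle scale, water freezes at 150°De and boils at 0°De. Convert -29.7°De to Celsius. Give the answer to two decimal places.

119.80°C

Linear interpolation between the fixed points: C = (-29.7 - 150) × 100 / (0 - 150) = 119.8000°C.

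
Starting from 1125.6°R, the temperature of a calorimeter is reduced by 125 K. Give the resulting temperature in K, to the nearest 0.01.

500.33 K

Initial temperature in Celsius: (1125.6 - 491.67) × 5/9 = 352.1833°C.
The 125 K change is an interval; Kelvin and Celsius degrees are the same size, so ΔC = -125°C.
Final Celsius temperature: 352.1833 - 125.0000 = 227.1833°C.
In kelvin: 227.1833 + 273.15 = 500.33 K.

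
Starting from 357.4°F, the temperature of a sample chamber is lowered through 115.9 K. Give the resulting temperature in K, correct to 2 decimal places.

Initial temperature in Celsius: (357.4 - 32) × 5/9 = 180.7778°C.
The 115.9 K change is an interval; Kelvin and Celsius degrees are the same size, so ΔC = -115.9°C.
Final Celsius temperature: 180.7778 - 115.9000 = 64.8778°C.
In kelvin: 64.8778 + 273.15 = 338.03 K.

338.03 K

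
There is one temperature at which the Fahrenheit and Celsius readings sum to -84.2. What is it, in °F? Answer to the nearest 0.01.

-42.70°F

Let F be the Fahrenheit reading. The Celsius reading is C = 5/9·F - 17.7778.
Require F + C = -84.2: (14/9)·F - 17.7778 = -84.2.
F = (-84.2 + 17.7778) / (14/9) = -42.70.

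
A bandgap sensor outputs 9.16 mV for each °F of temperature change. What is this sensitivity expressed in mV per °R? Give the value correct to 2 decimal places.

Since only a temperature interval is involved, the additive offset between the scales drops out.
A change of 1°R is a change of 1°F, so per °R the value is 9.16 × 1 = 9.16.

9.16 mV per °R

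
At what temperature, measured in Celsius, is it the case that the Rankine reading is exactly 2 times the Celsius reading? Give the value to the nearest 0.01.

2458.35°C

Let C be the Celsius reading. The Rankine reading is R = 1.8·C + 491.67.
Require R = 2·C: 1.8·C + 491.67 = 2·C.
(-0.2)·C = -491.67  ⇒  C = 2458.35.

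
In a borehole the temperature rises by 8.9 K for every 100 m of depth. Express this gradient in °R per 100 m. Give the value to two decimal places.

16.02 °R/100 m

The quantity depends on a temperature interval, so only the ratio of degree sizes applies; the offset between the scales is irrelevant.
A change of 1 K is a change of 1.8°R, so 8.9 × 1.8 = 16.02.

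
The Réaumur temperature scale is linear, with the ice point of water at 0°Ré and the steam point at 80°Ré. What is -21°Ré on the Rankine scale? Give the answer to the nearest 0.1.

Linear interpolation between the fixed points: C = (-21 - 0) × 100 / (80 - 0) = -26.2500°C.
Then -26.2500 × 1.8 + 491.67 = 444.4°R.

444.4°R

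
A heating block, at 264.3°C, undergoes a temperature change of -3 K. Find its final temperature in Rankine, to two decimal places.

The 3 K change is an interval; Kelvin and Celsius degrees are the same size, so ΔC = -3°C.
Final Celsius temperature: 264.3000 - 3.0000 = 261.3000°C.
In Rankine: 261.3000 × 1.8 + 491.67 = 962.01°R.

962.01°R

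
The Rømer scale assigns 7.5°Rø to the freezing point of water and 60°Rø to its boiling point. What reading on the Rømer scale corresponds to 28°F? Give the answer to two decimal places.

6.33°Rø

First in Celsius: (28 - 32) × 5/9 = -2.2222°C.
Linearly onto the Rømer scale: 7.5 + (-2.2222 / 100) × (60 - 7.5) = 6.33°Rø.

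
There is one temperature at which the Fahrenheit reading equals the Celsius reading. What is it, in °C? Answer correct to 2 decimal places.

Let C be the Celsius reading. The Fahrenheit reading is F = 1.8·C + 32.
Set F = C: 1.8·C + 32 = C.
(0.8)·C = -32  ⇒  C = -40.00.

-40.00°C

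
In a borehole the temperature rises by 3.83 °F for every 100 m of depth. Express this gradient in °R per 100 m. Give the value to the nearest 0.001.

The quantity depends on a temperature interval, so only the ratio of degree sizes applies; the offset between the scales is irrelevant.
A change of 1°F is a change of 1°R, so 3.83 × 1 = 3.830.

3.830 °R/100 m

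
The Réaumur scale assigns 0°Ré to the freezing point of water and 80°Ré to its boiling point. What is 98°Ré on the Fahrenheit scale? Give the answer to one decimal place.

252.5°F

Linear interpolation between the fixed points: C = (98 - 0) × 100 / (80 - 0) = 122.5000°C.
Then 122.5000 × 1.8 + 32 = 252.5°F.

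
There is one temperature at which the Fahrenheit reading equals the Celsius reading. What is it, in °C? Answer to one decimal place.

-40.0°C

Let C be the Celsius reading. The Fahrenheit reading is F = 1.8·C + 32.
Set F = C: 1.8·C + 32 = C.
(0.8)·C = -32  ⇒  C = -40.0.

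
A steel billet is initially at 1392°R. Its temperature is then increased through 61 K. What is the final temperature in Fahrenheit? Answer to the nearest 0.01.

1042.13°F

Initial temperature in Celsius: (1392 - 491.67) × 5/9 = 500.1833°C.
The 61 K change is an interval; Kelvin and Celsius degrees are the same size, so ΔC = +61°C.
Final Celsius temperature: 500.1833 + 61.0000 = 561.1833°C.
In Fahrenheit: 561.1833 × 1.8 + 32 = 1042.13°F.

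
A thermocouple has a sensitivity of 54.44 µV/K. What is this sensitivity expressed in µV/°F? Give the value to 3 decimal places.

Since only a temperature interval is involved, the additive offset between the scales drops out.
A change of 1°F is a change of 5/9 K, so per °F the value is 54.44 × 5/9 = 30.244.

30.244 µV/°F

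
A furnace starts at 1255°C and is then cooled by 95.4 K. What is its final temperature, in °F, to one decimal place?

2119.3°F

The 95.4 K change is an interval; Kelvin and Celsius degrees are the same size, so ΔC = -95.4°C.
Final Celsius temperature: 1255.0000 - 95.4000 = 1159.6000°C.
In Fahrenheit: 1159.6000 × 1.8 + 32 = 2119.3°F.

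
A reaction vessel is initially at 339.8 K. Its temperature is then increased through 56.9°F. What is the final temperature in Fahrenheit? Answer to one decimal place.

208.9°F

Initial temperature in Celsius: 339.8 - 273.15 = 66.6500°C.
The 56.9°F change is an interval, so only the factor 5/9 applies: +56.9 × 5/9 = +31.6111°C.
Final Celsius temperature: 66.6500 + 31.6111 = 98.2611°C.
In Fahrenheit: 98.2611 × 1.8 + 32 = 208.9°F.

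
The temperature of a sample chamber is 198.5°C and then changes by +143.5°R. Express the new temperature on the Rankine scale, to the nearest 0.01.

The 143.5°R change is an interval, so only the factor 5/9 applies: +143.5 × 5/9 = +79.7222°C.
Final Celsius temperature: 198.5000 + 79.7222 = 278.2222°C.
In Rankine: 278.2222 × 1.8 + 491.67 = 992.47°R.

992.47°R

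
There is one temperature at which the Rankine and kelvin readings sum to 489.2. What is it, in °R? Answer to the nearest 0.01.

Let R be the Rankine reading. The kelvin reading is K = 5/9·R.
Require R + K = 489.2: (14/9)·R = 489.2.
R = (489.2) / (14/9) = 314.49.

314.49°R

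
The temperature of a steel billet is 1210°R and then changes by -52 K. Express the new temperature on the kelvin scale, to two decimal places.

Initial temperature in Celsius: (1210 - 491.67) × 5/9 = 399.0722°C.
The 52 K change is an interval; Kelvin and Celsius degrees are the same size, so ΔC = -52°C.
Final Celsius temperature: 399.0722 - 52.0000 = 347.0722°C.
In kelvin: 347.0722 + 273.15 = 620.22 K.

620.22 K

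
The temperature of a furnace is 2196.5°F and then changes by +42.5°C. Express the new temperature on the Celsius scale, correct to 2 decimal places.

1245.00°C

Initial temperature in Celsius: (2196.5 - 32) × 5/9 = 1202.5000°C.
Final Celsius temperature: 1202.5000 + 42.5000 = 1245.0000°C.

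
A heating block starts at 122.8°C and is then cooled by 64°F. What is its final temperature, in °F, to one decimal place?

189.0°F

The 64°F change is an interval, so only the factor 5/9 applies: -64 × 5/9 = -35.5556°C.
Final Celsius temperature: 122.8000 - 35.5556 = 87.2444°C.
In Fahrenheit: 87.2444 × 1.8 + 32 = 189.0°F.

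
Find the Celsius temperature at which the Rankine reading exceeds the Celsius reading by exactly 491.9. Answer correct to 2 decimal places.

Let C be the Celsius reading. The Rankine reading is R = 1.8·C + 491.67.
Require R - C = 491.9: (0.8)·C + 491.67 = 491.9.
C = (491.9 - 491.67) / (0.8) = 0.29.

0.29°C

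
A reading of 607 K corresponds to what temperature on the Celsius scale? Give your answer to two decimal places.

In Celsius: 607 - 273.15 = 333.8500°C.

333.85°C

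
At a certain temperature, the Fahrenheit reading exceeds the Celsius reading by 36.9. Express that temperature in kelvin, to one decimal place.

Let x be the Fahrenheit reading; then the Celsius reading is 5/9·x - 17.7778.
(5/9·x - 17.7778) - x = -36.9  ⇒  (-4/9)·x = -19.1222  ⇒  x = 43.0250°F.
In Celsius: (43.025 - 32) × 5/9 = 6.1250°C.
In kelvin: 6.1250 + 273.15 = 279.3 K.

279.3 K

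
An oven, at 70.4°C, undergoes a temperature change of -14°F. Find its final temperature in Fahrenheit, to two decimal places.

The 14°F change is an interval, so only the factor 5/9 applies: -14 × 5/9 = -7.7778°C.
Final Celsius temperature: 70.4000 - 7.7778 = 62.6222°C.
In Fahrenheit: 62.6222 × 1.8 + 32 = 144.72°F.

144.72°F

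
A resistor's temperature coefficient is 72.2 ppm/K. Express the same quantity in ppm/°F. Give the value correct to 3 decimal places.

Since only a temperature interval is involved, the additive offset between the scales drops out.
A change of 1°F is a change of 5/9 K, so per °F the value is 72.2 × 5/9 = 40.111.

40.111 ppm/°F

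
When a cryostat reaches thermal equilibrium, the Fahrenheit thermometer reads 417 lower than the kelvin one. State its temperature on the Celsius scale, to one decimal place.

Let x be the kelvin reading; then the Fahrenheit reading is 1.8·x - 459.67.
(1.8·x - 459.67) - x = -417  ⇒  (0.8)·x = 42.67  ⇒  x = 53.3375 K.
In Celsius: 53.3375 - 273.15 = -219.8°C.

-219.8°C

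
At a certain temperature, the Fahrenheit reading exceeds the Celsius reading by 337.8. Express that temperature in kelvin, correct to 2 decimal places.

Let x be the Celsius reading; then the Fahrenheit reading is 1.8·x + 32.
(1.8·x + 32) - x = 337.8  ⇒  (0.8)·x = 305.8  ⇒  x = 382.2500°C.
In kelvin: 382.2500 + 273.15 = 655.40 K.

655.40 K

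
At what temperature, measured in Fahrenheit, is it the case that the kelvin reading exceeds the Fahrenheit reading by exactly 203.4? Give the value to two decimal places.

Let F be the Fahrenheit reading. The kelvin reading is K = 5/9·F + 255.372.
Require K - F = 203.4: (-4/9)·F + 255.372 = 203.4.
F = (203.4 - 255.372) / (-4/9) = 116.94.

116.94°F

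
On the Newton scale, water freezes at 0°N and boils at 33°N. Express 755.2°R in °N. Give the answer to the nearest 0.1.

48.3°N

First in Celsius: (755.2 - 491.67) × 5/9 = 146.4056°C.
Linearly onto the Newton scale: 0 + (146.4056 / 100) × (33 - 0) = 48.3°N.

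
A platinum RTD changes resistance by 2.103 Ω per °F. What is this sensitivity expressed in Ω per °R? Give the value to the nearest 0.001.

The quantity depends on a temperature interval, so only the ratio of degree sizes applies; the offset between the scales is irrelevant.
A change of 1°R is a change of 1°F, so per °R the value is 2.103 × 1 = 2.103.

2.103 Ω per °R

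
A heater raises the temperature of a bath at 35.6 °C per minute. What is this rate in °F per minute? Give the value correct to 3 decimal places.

Since only a temperature interval is involved, the additive offset between the scales drops out.
A change of 1°C is a change of 1.8°F, so 35.6 × 1.8 = 64.080.

64.080 °F/minute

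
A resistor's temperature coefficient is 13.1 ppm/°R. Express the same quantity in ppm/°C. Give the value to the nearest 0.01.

23.58 ppm/°C

The quantity depends on a temperature interval, so only the ratio of degree sizes applies; the offset between the scales is irrelevant.
A change of 1°C is a change of 1.8°R, so per °C the value is 13.1 × 1.8 = 23.58.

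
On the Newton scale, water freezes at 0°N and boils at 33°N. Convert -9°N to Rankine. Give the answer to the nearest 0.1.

Linear interpolation between the fixed points: C = (-9 - 0) × 100 / (33 - 0) = -27.2727°C.
Then -27.2727 × 1.8 + 491.67 = 442.6°R.

442.6°R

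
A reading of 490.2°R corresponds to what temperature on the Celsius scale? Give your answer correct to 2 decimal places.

In Celsius: (490.2 - 491.67) × 5/9 = -0.8167°C.

-0.82°C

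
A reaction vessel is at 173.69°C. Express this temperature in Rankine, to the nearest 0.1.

804.3°R

In Rankine: 173.6900 × 1.8 + 491.67 = 804.3°R.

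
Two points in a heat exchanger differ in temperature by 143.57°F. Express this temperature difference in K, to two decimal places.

An interval of 1°F corresponds to 5/9 K.
143.57 × 5/9 = 79.76.

79.76 K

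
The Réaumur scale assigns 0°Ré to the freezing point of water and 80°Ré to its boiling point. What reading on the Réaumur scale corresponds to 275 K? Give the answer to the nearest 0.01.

1.48°Ré

First in Celsius: 275 - 273.15 = 1.8500°C.
Linearly onto the Réaumur scale: 0 + (1.8500 / 100) × (80 - 0) = 1.48°Ré.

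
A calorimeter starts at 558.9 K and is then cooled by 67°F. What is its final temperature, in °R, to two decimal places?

939.02°R

Initial temperature in Celsius: 558.9 - 273.15 = 285.7500°C.
The 67°F change is an interval, so only the factor 5/9 applies: -67 × 5/9 = -37.2222°C.
Final Celsius temperature: 285.7500 - 37.2222 = 248.5278°C.
In Rankine: 248.5278 × 1.8 + 491.67 = 939.02°R.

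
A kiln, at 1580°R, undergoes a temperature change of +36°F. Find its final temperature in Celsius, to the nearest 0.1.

Initial temperature in Celsius: (1580 - 491.67) × 5/9 = 604.6278°C.
The 36°F change is an interval, so only the factor 5/9 applies: +36 × 5/9 = +20.0000°C.
Final Celsius temperature: 604.6278 + 20.0000 = 624.6278°C.

624.6°C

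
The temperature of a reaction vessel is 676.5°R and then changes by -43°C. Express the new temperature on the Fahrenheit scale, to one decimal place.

139.4°F

Initial temperature in Celsius: (676.5 - 491.67) × 5/9 = 102.6833°C.
Final Celsius temperature: 102.6833 - 43.0000 = 59.6833°C.
In Fahrenheit: 59.6833 × 1.8 + 32 = 139.4°F.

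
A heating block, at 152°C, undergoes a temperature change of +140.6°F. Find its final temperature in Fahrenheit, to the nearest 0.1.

446.2°F

The 140.6°F change is an interval, so only the factor 5/9 applies: +140.6 × 5/9 = +78.1111°C.
Final Celsius temperature: 152.0000 + 78.1111 = 230.1111°C.
In Fahrenheit: 230.1111 × 1.8 + 32 = 446.2°F.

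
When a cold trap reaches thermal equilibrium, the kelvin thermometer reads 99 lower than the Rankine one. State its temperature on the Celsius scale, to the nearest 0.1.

Let x be the Rankine reading; then the kelvin reading is 5/9·x.
(5/9·x) - x = -99  ⇒  (-4/9)·x = -99  ⇒  x = 222.7500°R.
In Celsius: (222.75 - 491.67) × 5/9 = -149.4°C.

-149.4°C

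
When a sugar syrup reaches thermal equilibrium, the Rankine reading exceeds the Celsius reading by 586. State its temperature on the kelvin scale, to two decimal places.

391.06 K

Let x be the Celsius reading; then the Rankine reading is 1.8·x + 491.67.
(1.8·x + 491.67) - x = 586  ⇒  (0.8)·x = 94.33  ⇒  x = 117.9125°C.
In kelvin: 117.9125 + 273.15 = 391.06 K.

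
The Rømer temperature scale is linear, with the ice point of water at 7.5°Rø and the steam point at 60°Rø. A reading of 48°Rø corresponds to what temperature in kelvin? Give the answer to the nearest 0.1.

Linear interpolation between the fixed points: C = (48 - 7.5) × 100 / (60 - 7.5) = 77.1429°C.
Then 77.1429 + 273.15 = 350.3 K.

350.3 K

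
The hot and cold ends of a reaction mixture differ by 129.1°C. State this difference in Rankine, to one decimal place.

232.4°R

An interval of 1°C corresponds to 1.8°R.
129.1 × 1.8 = 232.4.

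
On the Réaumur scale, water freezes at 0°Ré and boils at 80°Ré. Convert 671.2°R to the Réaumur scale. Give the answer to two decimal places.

79.79°Ré

First in Celsius: (671.2 - 491.67) × 5/9 = 99.7389°C.
Linearly onto the Réaumur scale: 0 + (99.7389 / 100) × (80 - 0) = 79.79°Ré.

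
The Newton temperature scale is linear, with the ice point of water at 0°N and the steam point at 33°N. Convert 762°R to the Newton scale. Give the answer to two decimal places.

49.56°N

First in Celsius: (762 - 491.67) × 5/9 = 150.1833°C.
Linearly onto the Newton scale: 0 + (150.1833 / 100) × (33 - 0) = 49.56°N.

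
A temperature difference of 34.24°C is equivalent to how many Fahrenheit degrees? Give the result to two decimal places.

61.63°F

For a temperature interval the offset drops out; only the factor 1.8 applies.
34.24 × 1.8 = 61.63.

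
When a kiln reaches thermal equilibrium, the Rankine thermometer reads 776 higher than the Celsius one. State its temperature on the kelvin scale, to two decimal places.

Let x be the Celsius reading; then the Rankine reading is 1.8·x + 491.67.
(1.8·x + 491.67) - x = 776  ⇒  (0.8)·x = 284.33  ⇒  x = 355.4125°C.
In kelvin: 355.4125 + 273.15 = 628.56 K.

628.56 K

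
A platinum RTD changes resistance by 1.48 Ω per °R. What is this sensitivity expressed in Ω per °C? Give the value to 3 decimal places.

The quantity depends on a temperature interval, so only the ratio of degree sizes applies; the offset between the scales is irrelevant.
A change of 1°C is a change of 1.8°R, so per °C the value is 1.48 × 1.8 = 2.664.

2.664 Ω per °C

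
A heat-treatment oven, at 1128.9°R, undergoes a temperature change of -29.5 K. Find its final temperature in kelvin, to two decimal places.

597.67 K

Initial temperature in Celsius: (1128.9 - 491.67) × 5/9 = 354.0167°C.
The 29.5 K change is an interval; Kelvin and Celsius degrees are the same size, so ΔC = -29.5°C.
Final Celsius temperature: 354.0167 - 29.5000 = 324.5167°C.
In kelvin: 324.5167 + 273.15 = 597.67 K.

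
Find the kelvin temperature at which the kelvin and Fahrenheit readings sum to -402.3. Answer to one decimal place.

Let K be the kelvin reading. The Fahrenheit reading is F = 1.8·K - 459.67.
Require K + F = -402.3: (2.8)·K - 459.67 = -402.3.
K = (-402.3 + 459.67) / (2.8) = 20.5.

20.5 K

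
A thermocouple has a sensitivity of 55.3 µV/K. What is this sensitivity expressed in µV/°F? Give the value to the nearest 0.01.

The quantity depends on a temperature interval, so only the ratio of degree sizes applies; the offset between the scales is irrelevant.
A change of 1°F is a change of 5/9 K, so per °F the value is 55.3 × 5/9 = 30.72.

30.72 µV/°F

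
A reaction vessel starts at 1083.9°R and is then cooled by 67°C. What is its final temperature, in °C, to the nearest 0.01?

262.02°C

Initial temperature in Celsius: (1083.9 - 491.67) × 5/9 = 329.0167°C.
Final Celsius temperature: 329.0167 - 67.0000 = 262.0167°C.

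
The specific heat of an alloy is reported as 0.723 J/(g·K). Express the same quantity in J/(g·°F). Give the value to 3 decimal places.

The quantity depends on a temperature interval, so only the ratio of degree sizes applies; the offset between the scales is irrelevant.
A change of 1°F is a change of 5/9 K, so per °F the value is 0.723 × 5/9 = 0.402.

0.402 J/(g·°F)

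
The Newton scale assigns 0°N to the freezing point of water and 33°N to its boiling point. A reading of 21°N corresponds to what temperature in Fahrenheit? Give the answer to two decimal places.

Linear interpolation between the fixed points: C = (21 - 0) × 100 / (33 - 0) = 63.6364°C.
Then 63.6364 × 1.8 + 32 = 146.55°F.

146.55°F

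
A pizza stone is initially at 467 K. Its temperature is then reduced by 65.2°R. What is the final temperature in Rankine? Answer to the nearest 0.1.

775.4°R

Initial temperature in Celsius: 467 - 273.15 = 193.8500°C.
The 65.2°R change is an interval, so only the factor 5/9 applies: -65.2 × 5/9 = -36.2222°C.
Final Celsius temperature: 193.8500 - 36.2222 = 157.6278°C.
In Rankine: 157.6278 × 1.8 + 491.67 = 775.4°R.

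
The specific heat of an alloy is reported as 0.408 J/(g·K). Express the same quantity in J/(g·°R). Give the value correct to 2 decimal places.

The quantity depends on a temperature interval, so only the ratio of degree sizes applies; the offset between the scales is irrelevant.
A change of 1°R is a change of 5/9 K, so per °R the value is 0.408 × 5/9 = 0.23.

0.23 J/(g·°R)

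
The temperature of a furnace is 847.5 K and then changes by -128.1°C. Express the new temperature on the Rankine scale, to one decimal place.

1294.9°R

Initial temperature in Celsius: 847.5 - 273.15 = 574.3500°C.
Final Celsius temperature: 574.3500 - 128.1000 = 446.2500°C.
In Rankine: 446.2500 × 1.8 + 491.67 = 1294.9°R.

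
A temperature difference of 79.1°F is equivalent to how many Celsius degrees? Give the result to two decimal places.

Only the scale ratio 5/9 matters for a change in temperature.
79.1 × 5/9 = 43.94.

43.94°C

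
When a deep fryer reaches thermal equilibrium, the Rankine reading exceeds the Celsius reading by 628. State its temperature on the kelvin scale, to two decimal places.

443.56 K

Let x be the Celsius reading; then the Rankine reading is 1.8·x + 491.67.
(1.8·x + 491.67) - x = 628  ⇒  (0.8)·x = 136.33  ⇒  x = 170.4125°C.
In kelvin: 170.4125 + 273.15 = 443.56 K.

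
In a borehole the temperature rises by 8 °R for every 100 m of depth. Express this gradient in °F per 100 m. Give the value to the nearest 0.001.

Since only a temperature interval is involved, the additive offset between the scales drops out.
A change of 1°R is a change of 1°F, so 8 × 1 = 8.000.

8.000 °F/100 m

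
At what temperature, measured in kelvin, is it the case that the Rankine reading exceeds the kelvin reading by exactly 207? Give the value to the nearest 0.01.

258.75 K

Let K be the kelvin reading. The Rankine reading is R = 1.8·K.
Require R - K = 207: (0.8)·K = 207.
K = (207) / (0.8) = 258.75.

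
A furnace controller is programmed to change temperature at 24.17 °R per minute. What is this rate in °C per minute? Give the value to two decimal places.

13.43 °C/minute

Since only a temperature interval is involved, the additive offset between the scales drops out.
A change of 1°R is a change of 5/9°C, so 24.17 × 5/9 = 13.43.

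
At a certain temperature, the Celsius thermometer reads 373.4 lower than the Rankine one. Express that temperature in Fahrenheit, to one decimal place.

Let x be the Rankine reading; then the Celsius reading is 5/9·x - 273.15.
(5/9·x - 273.15) - x = -373.4  ⇒  (-4/9)·x = -100.25  ⇒  x = 225.5625°R.
In Celsius: (225.5625 - 491.67) × 5/9 = -147.8375°C.
In Fahrenheit: -147.8375 × 1.8 + 32 = -234.1°F.

-234.1°F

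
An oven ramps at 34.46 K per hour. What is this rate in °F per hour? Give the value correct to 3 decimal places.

62.028 °F/hour

Since only a temperature interval is involved, the additive offset between the scales drops out.
A change of 1 K is a change of 1.8°F, so 34.46 × 1.8 = 62.028.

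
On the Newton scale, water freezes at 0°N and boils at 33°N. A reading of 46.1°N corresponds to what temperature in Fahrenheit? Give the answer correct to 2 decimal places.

283.45°F

Linear interpolation between the fixed points: C = (46.1 - 0) × 100 / (33 - 0) = 139.6970°C.
Then 139.6970 × 1.8 + 32 = 283.45°F.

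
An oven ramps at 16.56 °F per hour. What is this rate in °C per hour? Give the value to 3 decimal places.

9.200 °C/hour

Since only a temperature interval is involved, the additive offset between the scales drops out.
A change of 1°F is a change of 5/9°C, so 16.56 × 5/9 = 9.200.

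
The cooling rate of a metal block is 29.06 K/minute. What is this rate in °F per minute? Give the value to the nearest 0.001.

52.308 °F/minute

Since only a temperature interval is involved, the additive offset between the scales drops out.
A change of 1 K is a change of 1.8°F, so 29.06 × 1.8 = 52.308.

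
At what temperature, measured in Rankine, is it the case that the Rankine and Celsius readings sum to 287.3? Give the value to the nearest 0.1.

360.3°R

Let R be the Rankine reading. The Celsius reading is C = 5/9·R - 273.15.
Require R + C = 287.3: (14/9)·R - 273.15 = 287.3.
R = (287.3 + 273.15) / (14/9) = 360.3.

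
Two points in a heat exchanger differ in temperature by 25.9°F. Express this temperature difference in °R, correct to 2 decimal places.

Fahrenheit and Rankine degrees are the same size, so the interval is unchanged: 25.90.

25.90°R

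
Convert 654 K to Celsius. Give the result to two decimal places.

In Celsius: 654 - 273.15 = 380.8500°C.

380.85°C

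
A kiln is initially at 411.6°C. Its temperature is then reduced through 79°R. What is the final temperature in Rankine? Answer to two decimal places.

The 79°R change is an interval, so only the factor 5/9 applies: -79 × 5/9 = -43.8889°C.
Final Celsius temperature: 411.6000 - 43.8889 = 367.7111°C.
In Rankine: 367.7111 × 1.8 + 491.67 = 1153.55°R.

1153.55°R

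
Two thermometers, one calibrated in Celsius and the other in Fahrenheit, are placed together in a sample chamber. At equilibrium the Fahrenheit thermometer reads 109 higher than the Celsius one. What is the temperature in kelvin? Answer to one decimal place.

Let x be the Celsius reading; then the Fahrenheit reading is 1.8·x + 32.
(1.8·x + 32) - x = 109  ⇒  (0.8)·x = 77  ⇒  x = 96.2500°C.
In kelvin: 96.2500 + 273.15 = 369.4 K.

369.4 K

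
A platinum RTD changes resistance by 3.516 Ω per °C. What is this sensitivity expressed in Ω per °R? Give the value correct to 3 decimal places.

Since only a temperature interval is involved, the additive offset between the scales drops out.
A change of 1°R is a change of 5/9°C, so per °R the value is 3.516 × 5/9 = 1.953.

1.953 Ω per °R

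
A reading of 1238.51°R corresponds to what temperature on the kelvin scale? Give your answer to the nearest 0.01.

In Celsius: (1238.51 - 491.67) × 5/9 = 414.9111°C.
In kelvin: 414.9111 + 273.15 = 688.06 K.

688.06 K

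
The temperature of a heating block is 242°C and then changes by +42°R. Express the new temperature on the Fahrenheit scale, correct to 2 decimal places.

509.60°F

The 42°R change is an interval, so only the factor 5/9 applies: +42 × 5/9 = +23.3333°C.
Final Celsius temperature: 242.0000 + 23.3333 = 265.3333°C.
In Fahrenheit: 265.3333 × 1.8 + 32 = 509.60°F.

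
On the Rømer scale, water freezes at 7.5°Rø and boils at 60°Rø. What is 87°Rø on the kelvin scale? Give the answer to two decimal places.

424.58 K

Linear interpolation between the fixed points: C = (87 - 7.5) × 100 / (60 - 7.5) = 151.4286°C.
Then 151.4286 + 273.15 = 424.58 K.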